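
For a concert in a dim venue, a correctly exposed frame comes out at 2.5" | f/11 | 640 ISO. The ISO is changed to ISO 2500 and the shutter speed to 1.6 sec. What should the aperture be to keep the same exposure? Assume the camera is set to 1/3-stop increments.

ISO: 640 → 800 → 1000 → 1250 → 1600 → 2000 → 2500 — 2 stops higher (brighter).
Shutter speed: 2.5 → 2 → 1.6 — 2/3 stop faster (darker).
Net change so far: 1 1/3 stops brighter. Offset with the aperture: f/11 → f/13 → f/14 → f/16 → f/18.

f/18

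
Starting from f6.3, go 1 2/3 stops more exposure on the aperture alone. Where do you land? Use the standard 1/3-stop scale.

Aperture: f/6.3 → f/5.6 → f/5 → f/4.5 → f/4 → f/3.5 — 1 2/3 stops opened up (brighter).

f/3.5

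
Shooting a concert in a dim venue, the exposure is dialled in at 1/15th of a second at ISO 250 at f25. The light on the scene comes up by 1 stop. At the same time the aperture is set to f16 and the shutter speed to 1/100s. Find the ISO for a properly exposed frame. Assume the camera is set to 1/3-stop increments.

ISO 320

Scene light: 1 stop brighter.
Aperture: f/25 → f/22 → f/20 → f/18 → f/16 — 1 1/3 stops wider (brighter).
Shutter speed: 1/15 → 1/20 → 1/25 → 1/30 → 1/40 → 1/50 → 1/60 → 1/80 → 1/100 — 2 2/3 stops shorter (darker).
Net so far: 1/3 stop darker. ISO: 250 → 320.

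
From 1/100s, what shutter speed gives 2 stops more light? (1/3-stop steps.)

Shutter speed: 1/100 → 1/80 → 1/60 → 1/50 → 1/40 → 1/30 → 1/25 — 2 stops longer (brighter).

1/25s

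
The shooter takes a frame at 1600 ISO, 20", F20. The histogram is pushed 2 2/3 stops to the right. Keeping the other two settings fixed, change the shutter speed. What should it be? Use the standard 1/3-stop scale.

3.2 s

Overexposed by 2 2/3 stops → need 2 2/3 stops darker.
Shutter speed: 20 → 15 → 13 → 10 → 8 → 6 → 5 → 4 → 3.2.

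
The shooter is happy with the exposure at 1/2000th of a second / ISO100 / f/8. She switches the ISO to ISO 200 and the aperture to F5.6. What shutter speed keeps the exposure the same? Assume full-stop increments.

ISO: 100 → 200 — 1 stop higher (brighter).
Aperture: f/8 → f/5.6 — 1 stop wider (brighter).
Net change so far: 2 stops brighter. Offset with the shutter speed: 1/2000 → 1/4000 → 1/8000.

1/8000s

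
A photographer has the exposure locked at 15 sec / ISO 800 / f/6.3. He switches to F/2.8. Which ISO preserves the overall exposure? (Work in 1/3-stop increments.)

ISO 160

Aperture: f/6.3 → f/5.6 → f/5 → f/4.5 → f/4 → f/3.5 → f/3.2 → f/2.8 — 2 1/3 stops opened up (brighter).
Need 2 1/3 stops darker from the ISO: 800 → 640 → 500 → 400 → 320 → 250 → 200 → 160.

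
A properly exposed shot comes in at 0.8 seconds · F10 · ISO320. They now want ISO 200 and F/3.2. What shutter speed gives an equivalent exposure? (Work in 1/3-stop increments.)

ISO: 320 → 250 → 200 — 2/3 stop dropped (darker).
Aperture: f/10 → f/9 → f/8 → f/7.1 → f/6.3 → f/5.6 → f/5 → f/4.5 → f/4 → f/3.5 → f/3.2 — 3 1/3 stops wider (brighter).
Net change so far: 2 2/3 stops brighter. Offset with the shutter speed: 0.8 → 0.6 → 0.5 → 0.4 → 0.3 → 1/4 → 1/5 → 1/6 → 1/8.

1/8s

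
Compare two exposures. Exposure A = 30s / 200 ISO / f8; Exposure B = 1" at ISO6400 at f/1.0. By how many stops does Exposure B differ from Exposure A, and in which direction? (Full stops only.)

Aperture: f/8 → f/5.6 → f/4 → f/2.8 → f/2 → f/1.4 → f/1.0 — 6 stops opened up (brighter).
Shutter speed: 30 → 15 → 8 → 4 → 2 → 1 — 5 stops faster (darker).
ISO: 200 → 400 → 800 → 1600 → 3200 → 6400 — 5 stops higher (brighter).
Net: +6 −5 +5 = +6 stops.

6 stops brighter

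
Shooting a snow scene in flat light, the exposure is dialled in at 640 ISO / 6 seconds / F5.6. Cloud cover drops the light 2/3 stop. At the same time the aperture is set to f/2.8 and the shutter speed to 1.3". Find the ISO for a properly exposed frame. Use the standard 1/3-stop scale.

ISO 1250

Scene light: 2/3 stop darker.
Aperture: f/5.6 → f/5 → f/4.5 → f/4 → f/3.5 → f/3.2 → f/2.8 — 2 stops wider (brighter).
Shutter speed: 6 → 5 → 4 → 3.2 → 2.5 → 2 → 1.6 → 1.3 — 2 1/3 stops shorter (darker).
Net so far: 1 stop darker. ISO: 640 → 800 → 1000 → 1250.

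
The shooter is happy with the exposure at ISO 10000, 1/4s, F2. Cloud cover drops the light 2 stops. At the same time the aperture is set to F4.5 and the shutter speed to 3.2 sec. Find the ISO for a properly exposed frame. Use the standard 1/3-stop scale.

ISO 16000

Scene light: 2 stops darker.
Aperture: f/2 → f/2.2 → f/2.5 → f/2.8 → f/3.2 → f/3.5 → f/4 → f/4.5 — 2 1/3 stops smaller aperture (darker).
Shutter speed: 1/4 → 0.3 → 0.4 → 0.5 → 0.6 → 0.8 → 1 → 1.3 → 1.6 → 2 → 2.5 → 3.2 — 3 2/3 stops longer (brighter).
Net so far: 2/3 stop darker. ISO: 10000 → 12800 → 16000.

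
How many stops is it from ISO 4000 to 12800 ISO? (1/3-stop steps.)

4000 → 5000 → 6400 → 8000 → 10000 → 12800 — count the steps: 5 third-stops = 1 2/3 stops.

1 2/3 stops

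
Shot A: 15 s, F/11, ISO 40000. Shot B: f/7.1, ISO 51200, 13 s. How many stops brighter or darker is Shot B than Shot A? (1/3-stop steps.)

1 1/3 stops brighter

Aperture: f/11 → f/10 → f/9 → f/8 → f/7.1 — 1 1/3 stops larger aperture (brighter).
Shutter speed: 15 → 13 — 1/3 stop shorter (darker).
ISO: 40000 → 51200 — 1/3 stop raised (brighter).
Net: +1 1/3 −1/3 +1/3 = +1 1/3 stops.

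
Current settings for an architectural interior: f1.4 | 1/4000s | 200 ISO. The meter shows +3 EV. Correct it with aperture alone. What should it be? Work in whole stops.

f/4

Overexposed by 3 stops → need 3 stops darker.
Aperture: f/1.4 → f/2 → f/2.8 → f/4.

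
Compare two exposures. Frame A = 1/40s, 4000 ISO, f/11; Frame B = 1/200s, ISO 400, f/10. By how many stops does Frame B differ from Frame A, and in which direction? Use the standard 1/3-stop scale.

Aperture: f/11 → f/10 — 1/3 stop opened up (brighter).
Shutter speed: 1/40 → 1/50 → 1/60 → 1/80 → 1/100 → 1/125 → 1/160 → 1/200 — 2 1/3 stops faster (darker).
ISO: 4000 → 3200 → 2500 → 2000 → 1600 → 1250 → 1000 → 800 → 640 → 500 → 400 — 3 1/3 stops dropped (darker).
Net: +1/3 −2 1/3 −3 1/3 = −5 1/3 stops.

5 1/3 stops darker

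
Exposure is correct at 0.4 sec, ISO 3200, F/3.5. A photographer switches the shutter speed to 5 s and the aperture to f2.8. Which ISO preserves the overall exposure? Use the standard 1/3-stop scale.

Shutter speed: 0.4 → 0.5 → 0.6 → 0.8 → 1 → 1.3 → 1.6 → 2 → 2.5 → 3.2 → 4 → 5 — 3 2/3 stops slower (brighter).
Aperture: f/3.5 → f/3.2 → f/2.8 — 2/3 stop larger aperture (brighter).
Net change so far: 4 1/3 stops brighter. Offset with the ISO: 3200 → 2500 → 2000 → 1600 → 1250 → 1000 → 800 → 640 → 500 → 400 → 320 → 250 → 200 → 160.

ISO 160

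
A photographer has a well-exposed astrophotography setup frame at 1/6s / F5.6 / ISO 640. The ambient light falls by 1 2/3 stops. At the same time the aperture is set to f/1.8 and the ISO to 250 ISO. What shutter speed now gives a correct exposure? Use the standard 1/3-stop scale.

Scene light: 1 2/3 stops darker.
Aperture: f/5.6 → f/5 → f/4.5 → f/4 → f/3.5 → f/3.2 → f/2.8 → f/2.5 → f/2.2 → f/2 → f/1.8 — 3 1/3 stops larger aperture (brighter).
ISO: 640 → 500 → 400 → 320 → 250 — 1 1/3 stops lower (darker).
Net so far: 1/3 stop brighter. Shutter speed: 1/6 → 1/8.

1/8s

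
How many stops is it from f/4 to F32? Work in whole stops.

f/4 → f/5.6 → f/8 → f/11 → f/16 → f/22 → f/32 — count the steps: 6 stops.

6 stops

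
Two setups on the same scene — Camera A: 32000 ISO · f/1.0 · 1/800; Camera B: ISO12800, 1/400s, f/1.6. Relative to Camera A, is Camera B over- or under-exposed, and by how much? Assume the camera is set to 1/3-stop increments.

Aperture: f/1.0 → f/1.1 → f/1.2 → f/1.4 → f/1.6 — 1 1/3 stops narrower (darker).
Shutter speed: 1/800 → 1/640 → 1/500 → 1/400 — 1 stop longer (brighter).
ISO: 32000 → 25600 → 20000 → 16000 → 12800 — 1 1/3 stops dropped (darker).
Net: −1 1/3 +1 −1 1/3 = −1 2/3 stops.

1 2/3 stops darker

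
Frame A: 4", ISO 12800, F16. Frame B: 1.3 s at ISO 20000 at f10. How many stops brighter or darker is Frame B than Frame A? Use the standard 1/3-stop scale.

1/3 stop brighter

Aperture: f/16 → f/14 → f/13 → f/11 → f/10 — 1 1/3 stops opened up (brighter).
Shutter speed: 4 → 3.2 → 2.5 → 2 → 1.6 → 1.3 — 1 2/3 stops shorter (darker).
ISO: 12800 → 16000 → 20000 — 2/3 stop higher (brighter).
Net: +1 1/3 −1 2/3 +2/3 = +1/3 stops.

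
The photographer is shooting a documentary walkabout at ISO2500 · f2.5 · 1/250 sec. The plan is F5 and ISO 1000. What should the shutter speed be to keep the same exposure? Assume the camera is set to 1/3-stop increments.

1/25s

Aperture: f/2.5 → f/2.8 → f/3.2 → f/3.5 → f/4 → f/4.5 → f/5 — 2 stops stopped down (darker).
ISO: 2500 → 2000 → 1600 → 1250 → 1000 — 1 1/3 stops lower (darker).
Net change so far: 3 1/3 stops darker. Offset with the shutter speed: 1/250 → 1/200 → 1/160 → 1/125 → 1/100 → 1/80 → 1/60 → 1/50 → 1/40 → 1/30 → 1/25.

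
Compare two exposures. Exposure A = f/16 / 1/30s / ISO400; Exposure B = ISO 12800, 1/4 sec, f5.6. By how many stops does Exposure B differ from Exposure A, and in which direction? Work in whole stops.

Aperture: f/16 → f/11 → f/8 → f/5.6 — 3 stops wider (brighter).
Shutter speed: 1/30 → 1/15 → 1/8 → 1/4 — 3 stops slower (brighter).
ISO: 400 → 800 → 1600 → 3200 → 6400 → 12800 — 5 stops raised (brighter).
Net: +3 +3 +5 = +11 stops.

11 stops brighter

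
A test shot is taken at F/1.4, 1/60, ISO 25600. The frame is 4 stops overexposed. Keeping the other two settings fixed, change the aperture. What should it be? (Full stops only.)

Overexposed by 4 stops → need 4 stops darker.
Aperture: f/1.4 → f/2 → f/2.8 → f/4 → f/5.6.

f/5.6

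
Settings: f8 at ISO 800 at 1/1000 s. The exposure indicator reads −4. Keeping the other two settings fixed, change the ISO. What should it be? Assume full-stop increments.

Underexposed by 4 stops → need 4 stops brighter.
ISO: 800 → 1600 → 3200 → 6400 → 12800.

ISO 12800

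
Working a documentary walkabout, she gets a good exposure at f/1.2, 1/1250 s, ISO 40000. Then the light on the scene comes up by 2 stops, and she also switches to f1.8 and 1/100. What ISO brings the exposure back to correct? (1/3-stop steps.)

Scene light: 2 stops brighter.
Aperture: f/1.2 → f/1.4 → f/1.6 → f/1.8 — 1 stop narrower (darker).
Shutter speed: 1/1250 → 1/1000 → 1/800 → 1/640 → 1/500 → 1/400 → 1/320 → 1/250 → 1/200 → 1/160 → 1/125 → 1/100 — 3 2/3 stops longer (brighter).
Net so far: 4 2/3 stops brighter. ISO: 40000 → 32000 → 25600 → 20000 → 16000 → 12800 → 10000 → 8000 → 6400 → 5000 → 4000 → 3200 → 2500 → 2000 → 1600.

ISO 1600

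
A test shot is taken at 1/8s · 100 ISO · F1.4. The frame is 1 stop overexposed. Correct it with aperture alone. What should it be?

f/2

Overexposed by 1 stop → need 1 stop darker.
Aperture: f/1.4 → f/2.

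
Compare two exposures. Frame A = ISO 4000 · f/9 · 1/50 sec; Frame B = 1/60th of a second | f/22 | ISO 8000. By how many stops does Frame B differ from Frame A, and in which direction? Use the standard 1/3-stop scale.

Aperture: f/9 → f/10 → f/11 → f/13 → f/14 → f/16 → f/18 → f/20 → f/22 — 2 2/3 stops smaller aperture (darker).
Shutter speed: 1/50 → 1/60 — 1/3 stop shorter (darker).
ISO: 4000 → 5000 → 6400 → 8000 — 1 stop higher (brighter).
Net: −2 2/3 −1/3 +1 = −2 stops.

2 stops darker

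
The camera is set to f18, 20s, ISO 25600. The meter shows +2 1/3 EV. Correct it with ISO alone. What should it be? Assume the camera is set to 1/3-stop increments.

Overexposed by 2 1/3 stops → need 2 1/3 stops darker.
ISO: 25600 → 20000 → 16000 → 12800 → 10000 → 8000 → 6400 → 5000.

ISO 5000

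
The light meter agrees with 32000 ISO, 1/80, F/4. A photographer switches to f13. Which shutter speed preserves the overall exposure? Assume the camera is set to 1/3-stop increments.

Aperture: f/4 → f/4.5 → f/5 → f/5.6 → f/6.3 → f/7.1 → f/8 → f/9 → f/10 → f/11 → f/13 — 3 1/3 stops narrower (darker).
Need 3 1/3 stops brighter from the shutter speed: 1/80 → 1/60 → 1/50 → 1/40 → 1/30 → 1/25 → 1/20 → 1/15 → 1/13 → 1/10 → 1/8.

1/8s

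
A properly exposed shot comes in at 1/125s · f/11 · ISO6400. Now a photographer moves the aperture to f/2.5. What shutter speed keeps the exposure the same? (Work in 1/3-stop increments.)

1/2500s

Aperture: f/11 → f/10 → f/9 → f/8 → f/7.1 → f/6.3 → f/5.6 → f/5 → f/4.5 → f/4 → f/3.5 → f/3.2 → f/2.8 → f/2.5 — 4 1/3 stops opened up (brighter).
Need 4 1/3 stops darker from the shutter speed: 1/125 → 1/160 → 1/200 → 1/250 → 1/320 → 1/400 → 1/500 → 1/640 → 1/800 → 1/1000 → 1/1250 → 1/1600 → 1/2000 → 1/2500.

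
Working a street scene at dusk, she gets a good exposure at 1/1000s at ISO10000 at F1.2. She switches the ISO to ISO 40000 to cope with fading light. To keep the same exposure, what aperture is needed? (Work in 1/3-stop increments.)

ISO: 10000 → 12800 → 16000 → 20000 → 25600 → 32000 → 40000 — 2 stops raised (brighter).
Need 2 stops darker from the aperture: f/1.2 → f/1.4 → f/1.6 → f/1.8 → f/2 → f/2.2 → f/2.5.

f/2.5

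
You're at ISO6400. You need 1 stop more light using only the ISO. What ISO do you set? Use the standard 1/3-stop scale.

ISO 12800

ISO: 6400 → 8000 → 10000 → 12800 — 1 stop higher (brighter).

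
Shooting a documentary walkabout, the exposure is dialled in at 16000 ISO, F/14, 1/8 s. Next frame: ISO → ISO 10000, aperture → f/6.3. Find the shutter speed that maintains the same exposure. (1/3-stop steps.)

1/25s

ISO: 16000 → 12800 → 10000 — 2/3 stop dropped (darker).
Aperture: f/14 → f/13 → f/11 → f/10 → f/9 → f/8 → f/7.1 → f/6.3 — 2 1/3 stops opened up (brighter).
Net change so far: 1 2/3 stops brighter. Offset with the shutter speed: 1/8 → 1/10 → 1/13 → 1/15 → 1/20 → 1/25.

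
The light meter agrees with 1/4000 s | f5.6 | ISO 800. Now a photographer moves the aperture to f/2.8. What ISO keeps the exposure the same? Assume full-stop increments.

ISO 200

Aperture: f/5.6 → f/4 → f/2.8 — 2 stops wider (brighter).
Need 2 stops darker from the ISO: 800 → 400 → 200.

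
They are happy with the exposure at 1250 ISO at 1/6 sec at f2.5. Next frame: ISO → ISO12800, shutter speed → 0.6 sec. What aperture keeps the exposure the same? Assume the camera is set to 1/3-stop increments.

ISO: 1250 → 1600 → 2000 → 2500 → 3200 → 4000 → 5000 → 6400 → 8000 → 10000 → 12800 — 3 1/3 stops higher (brighter).
Shutter speed: 1/6 → 1/5 → 1/4 → 0.3 → 0.4 → 0.5 → 0.6 — 2 stops longer (brighter).
Net change so far: 5 1/3 stops brighter. Offset with the aperture: f/2.5 → f/2.8 → f/3.2 → f/3.5 → f/4 → f/4.5 → f/5 → f/5.6 → f/6.3 → f/7.1 → f/8 → f/9 → f/10 → f/11 → f/13 → f/14 → f/16.

f/16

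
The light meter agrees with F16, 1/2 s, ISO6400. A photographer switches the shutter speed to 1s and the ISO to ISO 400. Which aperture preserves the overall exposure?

f/5.6

Shutter speed: 1/2 → 1 — 1 stop longer (brighter).
ISO: 6400 → 3200 → 1600 → 800 → 400 — 4 stops lower (darker).
Net change so far: 3 stops darker. Offset with the aperture: f/16 → f/11 → f/8 → f/5.6.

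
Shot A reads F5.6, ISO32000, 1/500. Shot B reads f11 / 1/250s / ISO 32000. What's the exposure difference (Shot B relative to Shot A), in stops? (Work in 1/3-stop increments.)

1 stop darker

Aperture: f/5.6 → f/6.3 → f/7.1 → f/8 → f/9 → f/10 → f/11 — 2 stops smaller aperture (darker).
Shutter speed: 1/500 → 1/400 → 1/320 → 1/250 — 1 stop slower (brighter).
ISO: unchanged.
Net: −2 +1 = −1 stop.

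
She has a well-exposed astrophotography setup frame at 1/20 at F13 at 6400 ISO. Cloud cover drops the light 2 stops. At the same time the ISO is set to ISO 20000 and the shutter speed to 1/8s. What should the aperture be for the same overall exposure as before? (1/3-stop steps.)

Scene light: 2 stops darker.
ISO: 6400 → 8000 → 10000 → 12800 → 16000 → 20000 — 1 2/3 stops raised (brighter).
Shutter speed: 1/20 → 1/15 → 1/13 → 1/10 → 1/8 — 1 1/3 stops slower (brighter).
Net so far: 1 stop brighter. Aperture: f/13 → f/14 → f/16 → f/18.

f/18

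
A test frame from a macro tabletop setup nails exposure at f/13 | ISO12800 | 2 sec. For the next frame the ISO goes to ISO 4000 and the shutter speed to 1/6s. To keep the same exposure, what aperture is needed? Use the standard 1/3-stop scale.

f/2

ISO: 12800 → 10000 → 8000 → 6400 → 5000 → 4000 — 1 2/3 stops lower (darker).
Shutter speed: 2 → 1.6 → 1.3 → 1 → 0.8 → 0.6 → 0.5 → 0.4 → 0.3 → 1/4 → 1/5 → 1/6 — 3 2/3 stops faster (darker).
Net change so far: 5 1/3 stops darker. Offset with the aperture: f/13 → f/11 → f/10 → f/9 → f/8 → f/7.1 → f/6.3 → f/5.6 → f/5 → f/4.5 → f/4 → f/3.5 → f/3.2 → f/2.8 → f/2.5 → f/2.2 → f/2.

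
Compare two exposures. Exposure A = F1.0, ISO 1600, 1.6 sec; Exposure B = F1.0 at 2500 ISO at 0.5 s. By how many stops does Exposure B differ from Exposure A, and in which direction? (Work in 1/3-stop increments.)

Aperture: unchanged.
Shutter speed: 1.6 → 1.3 → 1 → 0.8 → 0.6 → 0.5 — 1 2/3 stops faster (darker).
ISO: 1600 → 2000 → 2500 — 2/3 stop higher (brighter).
Net: −1 2/3 +2/3 = −1 stop.

1 stop darker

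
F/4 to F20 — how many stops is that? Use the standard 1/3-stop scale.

f/4 → f/4.5 → f/5 → f/5.6 → f/6.3 → f/7.1 → f/8 → f/9 → f/10 → f/11 → f/13 → f/14 → f/16 → f/18 → f/20 — count the steps: 14 third-stops = 4 2/3 stops.

4 2/3 stops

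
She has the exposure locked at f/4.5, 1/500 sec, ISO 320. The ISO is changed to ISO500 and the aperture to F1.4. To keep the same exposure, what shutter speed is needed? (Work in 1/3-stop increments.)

ISO: 320 → 400 → 500 — 2/3 stop higher (brighter).
Aperture: f/4.5 → f/4 → f/3.5 → f/3.2 → f/2.8 → f/2.5 → f/2.2 → f/2 → f/1.8 → f/1.6 → f/1.4 — 3 1/3 stops opened up (brighter).
Net change so far: 4 stops brighter. Offset with the shutter speed: 1/500 → 1/640 → 1/800 → 1/1000 → 1/1250 → 1/1600 → 1/2000 → 1/2500 → 1/3200 → 1/4000 → 1/5000 → 1/6400 → 1/8000.

1/8000s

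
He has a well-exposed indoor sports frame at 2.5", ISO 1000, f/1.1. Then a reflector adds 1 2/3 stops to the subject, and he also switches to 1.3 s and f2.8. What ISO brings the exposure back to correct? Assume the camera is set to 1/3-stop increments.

Scene light: 1 2/3 stops brighter.
Shutter speed: 2.5 → 2 → 1.6 → 1.3 — 1 stop shorter (darker).
Aperture: f/1.1 → f/1.2 → f/1.4 → f/1.6 → f/1.8 → f/2 → f/2.2 → f/2.5 → f/2.8 — 2 2/3 stops stopped down (darker).
Net so far: 2 stops darker. ISO: 1000 → 1250 → 1600 → 2000 → 2500 → 3200 → 4000.

ISO 4000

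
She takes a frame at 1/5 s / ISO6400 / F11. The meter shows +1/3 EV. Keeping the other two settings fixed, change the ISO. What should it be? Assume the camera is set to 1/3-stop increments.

ISO 5000

Overexposed by 1/3 stop → need 1/3 stop darker.
ISO: 6400 → 5000.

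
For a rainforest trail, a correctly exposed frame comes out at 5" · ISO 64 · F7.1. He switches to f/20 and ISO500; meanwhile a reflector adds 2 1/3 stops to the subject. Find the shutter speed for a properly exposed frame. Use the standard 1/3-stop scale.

Scene light: 2 1/3 stops brighter.
Aperture: f/7.1 → f/8 → f/9 → f/10 → f/11 → f/13 → f/14 → f/16 → f/18 → f/20 — 3 stops smaller aperture (darker).
ISO: 64 → 80 → 100 → 125 → 160 → 200 → 250 → 320 → 400 → 500 — 3 stops raised (brighter).
Net so far: 2 1/3 stops brighter. Shutter speed: 5 → 4 → 3.2 → 2.5 → 2 → 1.6 → 1.3 → 1.

1 s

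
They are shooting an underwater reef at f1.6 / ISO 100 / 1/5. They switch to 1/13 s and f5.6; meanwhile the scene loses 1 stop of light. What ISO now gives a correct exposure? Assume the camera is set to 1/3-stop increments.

ISO 6400

Scene light: 1 stop darker.
Shutter speed: 1/5 → 1/6 → 1/8 → 1/10 → 1/13 — 1 1/3 stops shorter (darker).
Aperture: f/1.6 → f/1.8 → f/2 → f/2.2 → f/2.5 → f/2.8 → f/3.2 → f/3.5 → f/4 → f/4.5 → f/5 → f/5.6 — 3 2/3 stops narrower (darker).
Net so far: 6 stops darker. ISO: 100 → 125 → 160 → 200 → 250 → 320 → 400 → 500 → 640 → 800 → 1000 → 1250 → 1600 → 2000 → 2500 → 3200 → 4000 → 5000 → 6400.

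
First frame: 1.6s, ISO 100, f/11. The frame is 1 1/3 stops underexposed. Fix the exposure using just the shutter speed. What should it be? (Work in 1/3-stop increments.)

4 s

Underexposed by 1 1/3 stops → need 1 1/3 stops brighter.
Shutter speed: 1.6 → 2 → 2.5 → 3.2 → 4.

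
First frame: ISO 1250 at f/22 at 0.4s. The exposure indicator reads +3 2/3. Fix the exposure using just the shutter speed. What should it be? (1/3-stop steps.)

1/30s

Overexposed by 3 2/3 stops → need 3 2/3 stops darker.
Shutter speed: 0.4 → 0.3 → 1/4 → 1/5 → 1/6 → 1/8 → 1/10 → 1/13 → 1/15 → 1/20 → 1/25 → 1/30.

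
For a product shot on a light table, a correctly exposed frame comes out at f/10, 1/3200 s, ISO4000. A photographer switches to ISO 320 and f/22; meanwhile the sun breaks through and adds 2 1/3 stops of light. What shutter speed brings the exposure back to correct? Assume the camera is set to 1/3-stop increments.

1/250s

Scene light: 2 1/3 stops brighter.
ISO: 4000 → 3200 → 2500 → 2000 → 1600 → 1250 → 1000 → 800 → 640 → 500 → 400 → 320 — 3 2/3 stops lower (darker).
Aperture: f/10 → f/11 → f/13 → f/14 → f/16 → f/18 → f/20 → f/22 — 2 1/3 stops stopped down (darker).
Net so far: 3 2/3 stops darker. Shutter speed: 1/3200 → 1/2500 → 1/2000 → 1/1600 → 1/1250 → 1/1000 → 1/800 → 1/640 → 1/500 → 1/400 → 1/320 → 1/250.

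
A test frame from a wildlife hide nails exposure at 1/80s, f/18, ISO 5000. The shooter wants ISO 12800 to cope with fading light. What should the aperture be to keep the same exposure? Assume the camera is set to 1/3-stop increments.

ISO: 5000 → 6400 → 8000 → 10000 → 12800 — 1 1/3 stops raised (brighter).
Need 1 1/3 stops darker from the aperture: f/18 → f/20 → f/22 → f/25 → f/29.

f/29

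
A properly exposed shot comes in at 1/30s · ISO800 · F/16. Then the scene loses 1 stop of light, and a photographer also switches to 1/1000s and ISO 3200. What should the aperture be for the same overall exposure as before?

f/4

Scene light: 1 stop darker.
Shutter speed: 1/30 → 1/60 → 1/125 → 1/250 → 1/500 → 1/1000 — 5 stops faster (darker).
ISO: 800 → 1600 → 3200 — 2 stops higher (brighter).
Net so far: 4 stops darker. Aperture: f/16 → f/11 → f/8 → f/5.6 → f/4.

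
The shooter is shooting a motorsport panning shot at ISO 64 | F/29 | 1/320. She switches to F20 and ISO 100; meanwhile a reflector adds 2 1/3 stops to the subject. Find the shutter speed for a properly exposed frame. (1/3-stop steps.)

1/5000s

Scene light: 2 1/3 stops brighter.
Aperture: f/29 → f/25 → f/22 → f/20 — 1 stop opened up (brighter).
ISO: 64 → 80 → 100 — 2/3 stop higher (brighter).
Net so far: 4 stops brighter. Shutter speed: 1/320 → 1/400 → 1/500 → 1/640 → 1/800 → 1/1000 → 1/1250 → 1/1600 → 1/2000 → 1/2500 → 1/3200 → 1/4000 → 1/5000.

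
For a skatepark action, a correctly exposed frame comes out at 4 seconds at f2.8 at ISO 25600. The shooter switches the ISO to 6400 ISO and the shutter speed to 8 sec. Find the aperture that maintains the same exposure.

f/2

ISO: 25600 → 12800 → 6400 — 2 stops dropped (darker).
Shutter speed: 4 → 8 — 1 stop slower (brighter).
Net change so far: 1 stop darker. Offset with the aperture: f/2.8 → f/2.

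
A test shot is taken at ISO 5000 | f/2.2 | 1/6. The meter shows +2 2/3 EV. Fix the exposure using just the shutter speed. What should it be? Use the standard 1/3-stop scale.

Overexposed by 2 2/3 stops → need 2 2/3 stops darker.
Shutter speed: 1/6 → 1/8 → 1/10 → 1/13 → 1/15 → 1/20 → 1/25 → 1/30 → 1/40.

1/40s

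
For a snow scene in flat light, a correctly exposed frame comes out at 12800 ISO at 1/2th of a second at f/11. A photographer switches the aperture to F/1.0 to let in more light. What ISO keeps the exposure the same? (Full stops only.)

ISO 100

Aperture: f/11 → f/8 → f/5.6 → f/4 → f/2.8 → f/2 → f/1.4 → f/1.0 — 7 stops opened up (brighter).
Need 7 stops darker from the ISO: 12800 → 6400 → 3200 → 1600 → 800 → 400 → 200 → 100.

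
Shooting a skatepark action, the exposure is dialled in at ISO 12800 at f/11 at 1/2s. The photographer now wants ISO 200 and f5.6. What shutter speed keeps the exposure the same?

8 s

ISO: 12800 → 6400 → 3200 → 1600 → 800 → 400 → 200 — 6 stops lower (darker).
Aperture: f/11 → f/8 → f/5.6 — 2 stops opened up (brighter).
Net change so far: 4 stops darker. Offset with the shutter speed: 1/2 → 1 → 2 → 4 → 8.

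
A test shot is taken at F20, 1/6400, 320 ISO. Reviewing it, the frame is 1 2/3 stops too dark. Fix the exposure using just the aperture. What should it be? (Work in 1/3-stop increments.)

f/11

Underexposed by 1 2/3 stops → need 1 2/3 stops brighter.
Aperture: f/20 → f/18 → f/16 → f/14 → f/13 → f/11.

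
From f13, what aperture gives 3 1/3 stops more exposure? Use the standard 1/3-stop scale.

f/4

Aperture: f/13 → f/11 → f/10 → f/9 → f/8 → f/7.1 → f/6.3 → f/5.6 → f/5 → f/4.5 → f/4 — 3 1/3 stops larger aperture (brighter).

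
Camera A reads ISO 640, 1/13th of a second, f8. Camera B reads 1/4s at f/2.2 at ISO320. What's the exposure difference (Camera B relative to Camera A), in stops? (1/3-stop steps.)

4 1/3 stops brighter

Aperture: f/8 → f/7.1 → f/6.3 → f/5.6 → f/5 → f/4.5 → f/4 → f/3.5 → f/3.2 → f/2.8 → f/2.5 → f/2.2 — 3 2/3 stops wider (brighter).
Shutter speed: 1/13 → 1/10 → 1/8 → 1/6 → 1/5 → 1/4 — 1 2/3 stops longer (brighter).
ISO: 640 → 500 → 400 → 320 — 1 stop dropped (darker).
Net: +3 2/3 +1 2/3 −1 = +4 1/3 stops.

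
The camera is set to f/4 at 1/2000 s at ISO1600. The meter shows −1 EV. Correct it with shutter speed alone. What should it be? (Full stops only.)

1/1000s

Underexposed by 1 stop → need 1 stop brighter.
Shutter speed: 1/2000 → 1/1000.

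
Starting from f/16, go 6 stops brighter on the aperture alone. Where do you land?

Aperture: f/16 → f/11 → f/8 → f/5.6 → f/4 → f/2.8 → f/2 — 6 stops opened up (brighter).

f/2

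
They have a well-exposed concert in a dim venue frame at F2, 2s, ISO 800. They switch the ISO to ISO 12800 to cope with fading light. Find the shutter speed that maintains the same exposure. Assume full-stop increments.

1/8s

ISO: 800 → 1600 → 3200 → 6400 → 12800 — 4 stops higher (brighter).
Need 4 stops darker from the shutter speed: 2 → 1 → 1/2 → 1/4 → 1/8.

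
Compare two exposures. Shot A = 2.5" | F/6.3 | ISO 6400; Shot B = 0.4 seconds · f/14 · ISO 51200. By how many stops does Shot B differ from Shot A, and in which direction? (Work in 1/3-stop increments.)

Aperture: f/6.3 → f/7.1 → f/8 → f/9 → f/10 → f/11 → f/13 → f/14 — 2 1/3 stops smaller aperture (darker).
Shutter speed: 2.5 → 2 → 1.6 → 1.3 → 1 → 0.8 → 0.6 → 0.5 → 0.4 — 2 2/3 stops faster (darker).
ISO: 6400 → 8000 → 10000 → 12800 → 16000 → 20000 → 25600 → 32000 → 40000 → 51200 — 3 stops raised (brighter).
Net: −2 1/3 −2 2/3 +3 = −2 stops.

2 stops darker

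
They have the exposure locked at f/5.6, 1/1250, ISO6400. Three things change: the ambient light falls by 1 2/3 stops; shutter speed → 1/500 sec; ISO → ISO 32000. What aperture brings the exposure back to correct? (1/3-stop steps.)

f/11

Scene light: 1 2/3 stops darker.
Shutter speed: 1/1250 → 1/1000 → 1/800 → 1/640 → 1/500 — 1 1/3 stops slower (brighter).
ISO: 6400 → 8000 → 10000 → 12800 → 16000 → 20000 → 25600 → 32000 — 2 1/3 stops raised (brighter).
Net so far: 2 stops brighter. Aperture: f/5.6 → f/6.3 → f/7.1 → f/8 → f/9 → f/10 → f/11.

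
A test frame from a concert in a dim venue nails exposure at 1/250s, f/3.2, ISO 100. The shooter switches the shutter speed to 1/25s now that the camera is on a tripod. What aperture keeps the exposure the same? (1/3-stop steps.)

f/10

Shutter speed: 1/250 → 1/200 → 1/160 → 1/125 → 1/100 → 1/80 → 1/60 → 1/50 → 1/40 → 1/30 → 1/25 — 3 1/3 stops slower (brighter).
Need 3 1/3 stops darker from the aperture: f/3.2 → f/3.5 → f/4 → f/4.5 → f/5 → f/5.6 → f/6.3 → f/7.1 → f/8 → f/9 → f/10.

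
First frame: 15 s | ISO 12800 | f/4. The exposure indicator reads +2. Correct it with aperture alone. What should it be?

f/8

Overexposed by 2 stops → need 2 stops darker.
Aperture: f/4 → f/5.6 → f/8.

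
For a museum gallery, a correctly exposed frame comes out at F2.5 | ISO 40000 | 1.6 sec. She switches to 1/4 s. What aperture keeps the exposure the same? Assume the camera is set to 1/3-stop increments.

f/1.0

Shutter speed: 1.6 → 1.3 → 1 → 0.8 → 0.6 → 0.5 → 0.4 → 0.3 → 1/4 — 2 2/3 stops faster (darker).
Need 2 2/3 stops brighter from the aperture: f/2.5 → f/2.2 → f/2 → f/1.8 → f/1.6 → f/1.4 → f/1.2 → f/1.1 → f/1.0.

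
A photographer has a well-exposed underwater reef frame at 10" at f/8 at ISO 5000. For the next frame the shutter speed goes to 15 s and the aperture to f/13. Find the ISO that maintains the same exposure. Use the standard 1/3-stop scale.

Shutter speed: 10 → 13 → 15 — 2/3 stop slower (brighter).
Aperture: f/8 → f/9 → f/10 → f/11 → f/13 — 1 1/3 stops smaller aperture (darker).
Net change so far: 2/3 stop darker. Offset with the ISO: 5000 → 6400 → 8000.

ISO 8000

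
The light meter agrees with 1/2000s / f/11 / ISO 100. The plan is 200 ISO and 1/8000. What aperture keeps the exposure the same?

f/8

ISO: 100 → 200 — 1 stop raised (brighter).
Shutter speed: 1/2000 → 1/4000 → 1/8000 — 2 stops shorter (darker).
Net change so far: 1 stop darker. Offset with the aperture: f/11 → f/8.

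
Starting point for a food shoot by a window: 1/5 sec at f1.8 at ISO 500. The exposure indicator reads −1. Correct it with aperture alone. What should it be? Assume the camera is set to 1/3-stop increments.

Underexposed by 1 stop → need 1 stop brighter.
Aperture: f/1.8 → f/1.6 → f/1.4 → f/1.2.

f/1.2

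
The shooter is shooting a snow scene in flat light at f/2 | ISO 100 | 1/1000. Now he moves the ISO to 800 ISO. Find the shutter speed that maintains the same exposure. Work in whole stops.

1/8000s

ISO: 100 → 200 → 400 → 800 — 3 stops higher (brighter).
Need 3 stops darker from the shutter speed: 1/1000 → 1/2000 → 1/4000 → 1/8000.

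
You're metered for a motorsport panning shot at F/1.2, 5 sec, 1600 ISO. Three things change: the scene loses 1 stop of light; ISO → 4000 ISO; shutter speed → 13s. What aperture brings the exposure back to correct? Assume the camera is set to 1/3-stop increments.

f/2.2

Scene light: 1 stop darker.
ISO: 1600 → 2000 → 2500 → 3200 → 4000 — 1 1/3 stops raised (brighter).
Shutter speed: 5 → 6 → 8 → 10 → 13 — 1 1/3 stops longer (brighter).
Net so far: 1 2/3 stops brighter. Aperture: f/1.2 → f/1.4 → f/1.6 → f/1.8 → f/2 → f/2.2.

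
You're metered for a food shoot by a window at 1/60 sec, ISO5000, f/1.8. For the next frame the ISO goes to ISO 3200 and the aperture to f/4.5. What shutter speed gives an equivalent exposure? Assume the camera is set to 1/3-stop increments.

ISO: 5000 → 4000 → 3200 — 2/3 stop lower (darker).
Aperture: f/1.8 → f/2 → f/2.2 → f/2.5 → f/2.8 → f/3.2 → f/3.5 → f/4 → f/4.5 — 2 2/3 stops smaller aperture (darker).
Net change so far: 3 1/3 stops darker. Offset with the shutter speed: 1/60 → 1/50 → 1/40 → 1/30 → 1/25 → 1/20 → 1/15 → 1/13 → 1/10 → 1/8 → 1/6.

1/6s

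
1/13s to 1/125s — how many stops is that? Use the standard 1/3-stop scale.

1/13 → 1/15 → 1/20 → 1/25 → 1/30 → 1/40 → 1/50 → 1/60 → 1/80 → 1/100 → 1/125 — count the steps: 10 third-stops = 3 1/3 stops.

3 1/3 stops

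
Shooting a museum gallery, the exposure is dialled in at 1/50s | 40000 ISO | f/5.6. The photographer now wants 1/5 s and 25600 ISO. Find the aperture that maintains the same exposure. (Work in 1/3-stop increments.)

Shutter speed: 1/50 → 1/40 → 1/30 → 1/25 → 1/20 → 1/15 → 1/13 → 1/10 → 1/8 → 1/6 → 1/5 — 3 1/3 stops longer (brighter).
ISO: 40000 → 32000 → 25600 — 2/3 stop lower (darker).
Net change so far: 2 2/3 stops brighter. Offset with the aperture: f/5.6 → f/6.3 → f/7.1 → f/8 → f/9 → f/10 → f/11 → f/13 → f/14.

f/14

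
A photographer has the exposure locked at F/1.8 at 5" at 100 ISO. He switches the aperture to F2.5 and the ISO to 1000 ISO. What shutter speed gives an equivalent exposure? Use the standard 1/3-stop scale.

Aperture: f/1.8 → f/2 → f/2.2 → f/2.5 — 1 stop narrower (darker).
ISO: 100 → 125 → 160 → 200 → 250 → 320 → 400 → 500 → 640 → 800 → 1000 — 3 1/3 stops higher (brighter).
Net change so far: 2 1/3 stops brighter. Offset with the shutter speed: 5 → 4 → 3.2 → 2.5 → 2 → 1.6 → 1.3 → 1.

1 s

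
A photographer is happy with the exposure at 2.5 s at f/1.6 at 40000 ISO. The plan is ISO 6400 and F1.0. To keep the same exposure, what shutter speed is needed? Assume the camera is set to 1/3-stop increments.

6 s

ISO: 40000 → 32000 → 25600 → 20000 → 16000 → 12800 → 10000 → 8000 → 6400 — 2 2/3 stops dropped (darker).
Aperture: f/1.6 → f/1.4 → f/1.2 → f/1.1 → f/1.0 — 1 1/3 stops larger aperture (brighter).
Net change so far: 1 1/3 stops darker. Offset with the shutter speed: 2.5 → 3.2 → 4 → 5 → 6.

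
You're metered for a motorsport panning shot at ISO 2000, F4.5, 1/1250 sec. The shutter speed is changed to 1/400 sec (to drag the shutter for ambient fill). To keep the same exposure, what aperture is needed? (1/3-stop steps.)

Shutter speed: 1/1250 → 1/1000 → 1/800 → 1/640 → 1/500 → 1/400 — 1 2/3 stops slower (brighter).
Need 1 2/3 stops darker from the aperture: f/4.5 → f/5 → f/5.6 → f/6.3 → f/7.1 → f/8.

f/8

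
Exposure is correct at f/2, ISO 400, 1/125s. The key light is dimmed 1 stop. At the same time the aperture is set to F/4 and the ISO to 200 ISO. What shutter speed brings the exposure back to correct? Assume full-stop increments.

Scene light: 1 stop darker.
Aperture: f/2 → f/2.8 → f/4 — 2 stops smaller aperture (darker).
ISO: 400 → 200 — 1 stop lower (darker).
Net so far: 4 stops darker. Shutter speed: 1/125 → 1/60 → 1/30 → 1/15 → 1/8.

1/8s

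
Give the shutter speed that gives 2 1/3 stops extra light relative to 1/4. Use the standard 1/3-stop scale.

Shutter speed: 1/4 → 0.3 → 0.4 → 0.5 → 0.6 → 0.8 → 1 → 1.3 — 2 1/3 stops longer (brighter).

1.3 s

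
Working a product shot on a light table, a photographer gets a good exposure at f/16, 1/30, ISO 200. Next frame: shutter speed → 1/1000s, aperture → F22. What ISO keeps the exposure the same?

ISO 12800

Shutter speed: 1/30 → 1/60 → 1/125 → 1/250 → 1/500 → 1/1000 — 5 stops shorter (darker).
Aperture: f/16 → f/22 — 1 stop smaller aperture (darker).
Net change so far: 6 stops darker. Offset with the ISO: 200 → 400 → 800 → 1600 → 3200 → 6400 → 12800.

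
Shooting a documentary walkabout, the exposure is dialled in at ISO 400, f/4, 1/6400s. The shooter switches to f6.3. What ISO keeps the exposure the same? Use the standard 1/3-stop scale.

ISO 1000

Aperture: f/4 → f/4.5 → f/5 → f/5.6 → f/6.3 — 1 1/3 stops narrower (darker).
Need 1 1/3 stops brighter from the ISO: 400 → 500 → 640 → 800 → 1000.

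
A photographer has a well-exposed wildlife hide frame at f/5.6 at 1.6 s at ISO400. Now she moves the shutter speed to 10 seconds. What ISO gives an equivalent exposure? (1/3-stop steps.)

ISO 64

Shutter speed: 1.6 → 2 → 2.5 → 3.2 → 4 → 5 → 6 → 8 → 10 — 2 2/3 stops slower (brighter).
Need 2 2/3 stops darker from the ISO: 400 → 320 → 250 → 200 → 160 → 125 → 100 → 80 → 64.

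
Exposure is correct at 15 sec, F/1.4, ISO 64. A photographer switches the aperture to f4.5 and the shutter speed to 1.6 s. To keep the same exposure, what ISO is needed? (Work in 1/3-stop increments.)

Aperture: f/1.4 → f/1.6 → f/1.8 → f/2 → f/2.2 → f/2.5 → f/2.8 → f/3.2 → f/3.5 → f/4 → f/4.5 — 3 1/3 stops smaller aperture (darker).
Shutter speed: 15 → 13 → 10 → 8 → 6 → 5 → 4 → 3.2 → 2.5 → 2 → 1.6 — 3 1/3 stops shorter (darker).
Net change so far: 6 2/3 stops darker. Offset with the ISO: 64 → 80 → 100 → 125 → 160 → 200 → 250 → 320 → 400 → 500 → 640 → 800 → 1000 → 1250 → 1600 → 2000 → 2500 → 3200 → 4000 → 5000 → 6400.

ISO 6400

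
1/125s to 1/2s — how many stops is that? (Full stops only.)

6 stops

1/125 → 1/60 → 1/30 → 1/15 → 1/8 → 1/4 → 1/2 — count the steps: 6 stops.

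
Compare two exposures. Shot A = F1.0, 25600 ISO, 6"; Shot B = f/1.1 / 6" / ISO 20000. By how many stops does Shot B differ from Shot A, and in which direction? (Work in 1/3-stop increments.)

2/3 stop darker

Aperture: f/1.0 → f/1.1 — 1/3 stop smaller aperture (darker).
Shutter speed: unchanged.
ISO: 25600 → 20000 — 1/3 stop dropped (darker).
Net: −1/3 −1/3 = −2/3 stops.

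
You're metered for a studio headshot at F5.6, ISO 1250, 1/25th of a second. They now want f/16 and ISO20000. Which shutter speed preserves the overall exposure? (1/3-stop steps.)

Aperture: f/5.6 → f/6.3 → f/7.1 → f/8 → f/9 → f/10 → f/11 → f/13 → f/14 → f/16 — 3 stops smaller aperture (darker).
ISO: 1250 → 1600 → 2000 → 2500 → 3200 → 4000 → 5000 → 6400 → 8000 → 10000 → 12800 → 16000 → 20000 — 4 stops raised (brighter).
Net change so far: 1 stop brighter. Offset with the shutter speed: 1/25 → 1/30 → 1/40 → 1/50.

1/50s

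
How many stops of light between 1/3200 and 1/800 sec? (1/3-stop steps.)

2 stops

1/3200 → 1/2500 → 1/2000 → 1/1600 → 1/1250 → 1/1000 → 1/800 — count the steps: 6 third-stops = 2 stops.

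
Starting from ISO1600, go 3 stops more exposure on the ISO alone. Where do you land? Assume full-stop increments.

ISO 12800

ISO: 1600 → 3200 → 6400 → 12800 — 3 stops higher (brighter).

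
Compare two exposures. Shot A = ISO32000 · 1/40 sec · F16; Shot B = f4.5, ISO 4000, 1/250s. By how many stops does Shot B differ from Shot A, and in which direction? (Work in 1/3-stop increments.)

2 stops darker

Aperture: f/16 → f/14 → f/13 → f/11 → f/10 → f/9 → f/8 → f/7.1 → f/6.3 → f/5.6 → f/5 → f/4.5 — 3 2/3 stops larger aperture (brighter).
Shutter speed: 1/40 → 1/50 → 1/60 → 1/80 → 1/100 → 1/125 → 1/160 → 1/200 → 1/250 — 2 2/3 stops faster (darker).
ISO: 32000 → 25600 → 20000 → 16000 → 12800 → 10000 → 8000 → 6400 → 5000 → 4000 — 3 stops lower (darker).
Net: +3 2/3 −2 2/3 −3 = −2 stops.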